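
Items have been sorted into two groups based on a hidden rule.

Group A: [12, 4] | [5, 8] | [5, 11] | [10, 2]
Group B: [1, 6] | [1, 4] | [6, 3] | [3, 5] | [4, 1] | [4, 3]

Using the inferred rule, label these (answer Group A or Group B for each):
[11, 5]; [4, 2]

Group A, Group B

One predicate separates the groups cleanly: sum ≥ 12.
[11, 5]: 11+5 = 16 — fits, so Group A.
[4, 2]: 4+2 = 6 — does not satisfy this, so Group B.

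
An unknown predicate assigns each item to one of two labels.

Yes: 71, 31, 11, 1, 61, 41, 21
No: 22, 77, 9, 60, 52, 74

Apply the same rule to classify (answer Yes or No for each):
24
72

All 'Yes' examples share one property — ends in digit 1 — and every 'No' example lacks it.
24 — last digit 4, hence No.
72 — last digit 2, hence No.

No, No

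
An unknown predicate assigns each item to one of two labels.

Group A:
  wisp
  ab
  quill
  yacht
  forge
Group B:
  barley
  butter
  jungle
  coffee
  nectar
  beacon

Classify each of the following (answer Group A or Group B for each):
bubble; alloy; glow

Group B, Group A, Group A

The classifier is using: length ≤ 5.
bubble: length 6 — doesn't match, so Group B.
alloy: length 5 — matches, so Group A.
glow: length 4 — matches, so Group A.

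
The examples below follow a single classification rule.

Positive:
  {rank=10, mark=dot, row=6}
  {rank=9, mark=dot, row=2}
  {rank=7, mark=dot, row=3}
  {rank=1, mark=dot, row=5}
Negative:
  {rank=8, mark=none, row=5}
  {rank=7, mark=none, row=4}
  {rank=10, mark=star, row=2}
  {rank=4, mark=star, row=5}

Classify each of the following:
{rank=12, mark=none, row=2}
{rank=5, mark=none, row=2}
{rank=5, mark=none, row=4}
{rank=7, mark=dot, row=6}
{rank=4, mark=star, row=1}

Negative, Negative, Negative, Positive, Negative

The common property of the 'Positive' items is: mark is dot. No 'Negative' item has it.
{rank=12, mark=none, row=2}: Negative (mark is none). {rank=5, mark=none, row=2}: Negative (mark is none). {rank=5, mark=none, row=4}: Negative (mark is none). {rank=7, mark=dot, row=6}: Positive (mark is dot). {rank=4, mark=star, row=1}: Negative (mark is star).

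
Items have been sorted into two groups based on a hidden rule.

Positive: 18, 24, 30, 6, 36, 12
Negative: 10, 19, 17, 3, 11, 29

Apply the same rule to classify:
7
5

Negative, Negative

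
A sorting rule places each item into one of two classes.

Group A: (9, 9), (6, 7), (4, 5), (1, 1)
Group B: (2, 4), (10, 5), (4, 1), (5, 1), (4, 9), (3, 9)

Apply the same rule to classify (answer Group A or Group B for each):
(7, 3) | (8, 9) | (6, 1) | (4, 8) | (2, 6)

The rule appears to be: |first − second| ≤ 1.
(7, 3) → |7−3| = 4 → Group B. (8, 9) → |8−9| = 1 → Group A. (6, 1) → |6−1| = 5 → Group B. (4, 8) → |4−8| = 4 → Group B. (2, 6) → |2−6| = 4 → Group B.

Group B, Group A, Group B, Group B, Group B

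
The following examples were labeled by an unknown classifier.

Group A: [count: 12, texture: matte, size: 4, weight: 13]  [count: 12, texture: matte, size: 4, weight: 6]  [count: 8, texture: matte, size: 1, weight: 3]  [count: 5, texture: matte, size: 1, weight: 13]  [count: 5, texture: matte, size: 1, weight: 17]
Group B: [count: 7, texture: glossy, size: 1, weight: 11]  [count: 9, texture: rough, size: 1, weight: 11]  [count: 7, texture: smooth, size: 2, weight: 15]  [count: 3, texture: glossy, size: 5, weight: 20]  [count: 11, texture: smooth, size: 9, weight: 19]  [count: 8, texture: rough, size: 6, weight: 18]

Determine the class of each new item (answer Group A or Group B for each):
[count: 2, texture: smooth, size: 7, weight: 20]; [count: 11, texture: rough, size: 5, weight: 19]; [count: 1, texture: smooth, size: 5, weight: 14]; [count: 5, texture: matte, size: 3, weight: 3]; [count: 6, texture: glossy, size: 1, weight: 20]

Group B, Group B, Group B, Group A, Group B

'Group A' ⟺ texture is matte.
Group B: [count: 2, texture: smooth, size: 7, weight: 20], since texture is smooth.
Group B: [count: 11, texture: rough, size: 5, weight: 19], since texture is rough.
Group B: [count: 1, texture: smooth, size: 5, weight: 14], since texture is smooth.
Group A: [count: 5, texture: matte, size: 3, weight: 3], since texture is matte.
Group B: [count: 6, texture: glossy, size: 1, weight: 20], since texture is glossy.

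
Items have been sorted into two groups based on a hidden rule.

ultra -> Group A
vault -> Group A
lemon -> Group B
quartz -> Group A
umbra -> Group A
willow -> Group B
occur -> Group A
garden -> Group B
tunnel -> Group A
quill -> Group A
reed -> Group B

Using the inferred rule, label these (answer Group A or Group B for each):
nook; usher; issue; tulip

Group B, Group A, Group A, Group A

The simplest hypothesis consistent with all the labels is: contains 'u'.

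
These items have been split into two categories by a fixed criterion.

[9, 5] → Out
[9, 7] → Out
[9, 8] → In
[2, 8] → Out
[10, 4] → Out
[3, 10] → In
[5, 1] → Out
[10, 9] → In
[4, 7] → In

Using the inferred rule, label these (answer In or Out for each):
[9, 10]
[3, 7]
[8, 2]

In, Out, Out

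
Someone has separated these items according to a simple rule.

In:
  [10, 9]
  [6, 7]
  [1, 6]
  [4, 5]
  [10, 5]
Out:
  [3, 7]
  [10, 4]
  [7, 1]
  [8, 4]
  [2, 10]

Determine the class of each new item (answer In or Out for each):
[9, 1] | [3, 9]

The rule appears to be: sum is odd.
Out: [9, 1], since 9+1 = 10.
Out: [3, 9], since 3+9 = 12.

Out, Out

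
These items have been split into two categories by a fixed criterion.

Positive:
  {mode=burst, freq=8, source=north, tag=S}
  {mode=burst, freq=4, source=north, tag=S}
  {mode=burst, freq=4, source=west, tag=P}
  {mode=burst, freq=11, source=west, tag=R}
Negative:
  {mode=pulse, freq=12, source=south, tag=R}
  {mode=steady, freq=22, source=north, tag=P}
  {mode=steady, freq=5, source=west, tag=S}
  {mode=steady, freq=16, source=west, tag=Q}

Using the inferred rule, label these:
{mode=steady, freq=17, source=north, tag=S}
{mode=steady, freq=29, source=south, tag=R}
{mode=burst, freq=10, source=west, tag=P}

Negative, Negative, Positive

Checking candidate rules against both groups, what survives is: mode is burst.
{mode=steady, freq=17, source=north, tag=S}: Negative (mode is steady).
{mode=steady, freq=29, source=south, tag=R}: Negative (mode is steady).
{mode=burst, freq=10, source=west, tag=P}: Positive (mode is burst).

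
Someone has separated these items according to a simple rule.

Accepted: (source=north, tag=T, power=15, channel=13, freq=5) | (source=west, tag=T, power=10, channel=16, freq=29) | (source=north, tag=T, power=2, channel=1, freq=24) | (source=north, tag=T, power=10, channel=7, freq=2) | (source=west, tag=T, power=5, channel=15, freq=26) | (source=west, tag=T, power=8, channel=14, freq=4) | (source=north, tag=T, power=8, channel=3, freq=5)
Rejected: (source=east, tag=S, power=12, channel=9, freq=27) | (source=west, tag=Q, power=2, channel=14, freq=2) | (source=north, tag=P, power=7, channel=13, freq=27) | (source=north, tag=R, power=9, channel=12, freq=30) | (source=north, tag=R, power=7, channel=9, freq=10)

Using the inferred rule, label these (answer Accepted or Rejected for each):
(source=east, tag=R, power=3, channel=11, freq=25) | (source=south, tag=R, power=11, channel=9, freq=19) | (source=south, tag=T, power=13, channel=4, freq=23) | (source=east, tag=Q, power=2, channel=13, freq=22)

Rejected, Rejected, Accepted, Rejected

Checking candidate rules against both groups, what survives is: tag is T.
(source=east, tag=R, power=3, channel=11, freq=25): Rejected (tag is R). (source=south, tag=R, power=11, channel=9, freq=19): Rejected (tag is R). (source=south, tag=T, power=13, channel=4, freq=23): Accepted (tag is T). (source=east, tag=Q, power=2, channel=13, freq=22): Rejected (tag is Q).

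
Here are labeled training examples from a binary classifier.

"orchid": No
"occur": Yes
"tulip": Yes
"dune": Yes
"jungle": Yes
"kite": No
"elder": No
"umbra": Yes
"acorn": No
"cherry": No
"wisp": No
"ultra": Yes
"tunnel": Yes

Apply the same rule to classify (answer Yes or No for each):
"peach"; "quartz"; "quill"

One predicate separates the groups cleanly: contains 'u'.
"peach": no 'u' — doesn't qualify, so No. "quartz": has 'u' — meets the rule, so Yes. "quill": has 'u' — meets the rule, so Yes.

No, Yes, Yes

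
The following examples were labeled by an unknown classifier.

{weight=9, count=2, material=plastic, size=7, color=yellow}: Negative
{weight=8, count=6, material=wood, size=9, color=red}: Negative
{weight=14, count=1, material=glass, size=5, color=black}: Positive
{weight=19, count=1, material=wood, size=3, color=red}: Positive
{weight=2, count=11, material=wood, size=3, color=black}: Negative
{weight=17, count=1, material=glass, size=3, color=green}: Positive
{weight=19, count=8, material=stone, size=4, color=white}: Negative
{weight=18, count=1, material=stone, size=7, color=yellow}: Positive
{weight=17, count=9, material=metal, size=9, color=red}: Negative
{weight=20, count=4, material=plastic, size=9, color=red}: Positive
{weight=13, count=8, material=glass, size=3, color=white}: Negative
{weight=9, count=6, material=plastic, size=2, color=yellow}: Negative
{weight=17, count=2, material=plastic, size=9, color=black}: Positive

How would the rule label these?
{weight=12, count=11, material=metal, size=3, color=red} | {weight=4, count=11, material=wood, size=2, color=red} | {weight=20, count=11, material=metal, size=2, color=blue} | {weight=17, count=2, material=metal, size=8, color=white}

Negative, Negative, Negative, Positive

Rule: count ≤ 4 AND weight ≥ 13. This holds for each 'Positive' example and fails for each 'Negative' one.
{weight=12, count=11, material=metal, size=3, color=red}: count = 11, weight = 12 — does not pass, so Negative. {weight=4, count=11, material=wood, size=2, color=red}: count = 11, weight = 4 — does not pass, so Negative. {weight=20, count=11, material=metal, size=2, color=blue}: count = 11, weight = 20 — does not pass, so Negative. {weight=17, count=2, material=metal, size=8, color=white}: count = 2, weight = 17 — fits, so Positive.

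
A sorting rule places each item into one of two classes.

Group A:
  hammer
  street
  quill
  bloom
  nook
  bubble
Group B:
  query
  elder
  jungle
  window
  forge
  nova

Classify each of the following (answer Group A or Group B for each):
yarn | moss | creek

Group B, Group A, Group A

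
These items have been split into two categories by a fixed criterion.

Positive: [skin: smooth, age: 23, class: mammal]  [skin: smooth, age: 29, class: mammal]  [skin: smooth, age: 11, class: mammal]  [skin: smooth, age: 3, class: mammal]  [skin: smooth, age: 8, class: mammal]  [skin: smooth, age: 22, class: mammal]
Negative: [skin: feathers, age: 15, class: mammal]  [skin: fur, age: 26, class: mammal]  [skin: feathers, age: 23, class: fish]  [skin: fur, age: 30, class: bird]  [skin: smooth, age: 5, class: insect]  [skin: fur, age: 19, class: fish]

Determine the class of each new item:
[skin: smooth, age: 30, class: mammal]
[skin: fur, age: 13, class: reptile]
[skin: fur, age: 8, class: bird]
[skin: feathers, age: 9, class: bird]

Positive, Negative, Negative, Negative

One predicate separates the groups cleanly: class is mammal AND skin is smooth.
[skin: smooth, age: 30, class: mammal]: class is mammal, skin is smooth — passes, so Positive. [skin: fur, age: 13, class: reptile]: class is reptile, skin is fur — fails the rule, so Negative. [skin: fur, age: 8, class: bird]: class is bird, skin is fur — fails the rule, so Negative. [skin: feathers, age: 9, class: bird]: class is bird, skin is feathers — fails the rule, so Negative.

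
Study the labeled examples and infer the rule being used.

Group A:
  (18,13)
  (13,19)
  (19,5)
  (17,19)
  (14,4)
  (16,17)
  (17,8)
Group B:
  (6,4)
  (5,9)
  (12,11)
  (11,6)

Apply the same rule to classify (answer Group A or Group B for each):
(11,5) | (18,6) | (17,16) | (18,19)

The rule appears to be: first ≥ 13.

Group B, Group A, Group A, Group A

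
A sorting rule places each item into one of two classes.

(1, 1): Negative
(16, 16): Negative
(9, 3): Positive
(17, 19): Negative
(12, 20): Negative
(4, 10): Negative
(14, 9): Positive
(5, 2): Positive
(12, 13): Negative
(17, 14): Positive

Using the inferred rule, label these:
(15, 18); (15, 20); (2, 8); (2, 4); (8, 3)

Every 'Positive' example satisfies: first > second. None of the 'Negative' examples do.
(15, 18): Negative (15 < 18).
(15, 20): Negative (15 < 20).
(2, 8): Negative (2 < 8).
(2, 4): Negative (2 < 4).
(8, 3): Positive (8 > 3).

Negative, Negative, Negative, Negative, Positive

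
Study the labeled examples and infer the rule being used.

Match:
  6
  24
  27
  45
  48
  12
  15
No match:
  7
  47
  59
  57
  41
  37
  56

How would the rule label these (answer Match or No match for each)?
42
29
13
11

The classifier is using: multiple of 3 AND at most 48.
42: 42 = 3·14, 42 ≤ 48, passes → Match.
29: 29 = 3·9 + 2, 29 ≤ 48, lacks this property → No match.
13: 13 = 3·4 + 1, 13 ≤ 48, lacks this property → No match.
11: 11 = 3·3 + 2, 11 ≤ 48, lacks this property → No match.

Match, No match, No match, No match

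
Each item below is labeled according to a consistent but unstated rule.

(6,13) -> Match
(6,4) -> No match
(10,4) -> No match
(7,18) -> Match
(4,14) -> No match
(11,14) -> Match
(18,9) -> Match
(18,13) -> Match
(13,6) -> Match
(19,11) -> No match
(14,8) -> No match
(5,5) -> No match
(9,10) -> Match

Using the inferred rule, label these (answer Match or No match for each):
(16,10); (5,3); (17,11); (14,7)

The common property of the 'Match' items is: sum is odd. No 'No match' item has it.
(16,10) → 16+10 = 26 → No match. (5,3) → 5+3 = 8 → No match. (17,11) → 17+11 = 28 → No match. (14,7) → 14+7 = 21 → Match.

No match, No match, No match, Match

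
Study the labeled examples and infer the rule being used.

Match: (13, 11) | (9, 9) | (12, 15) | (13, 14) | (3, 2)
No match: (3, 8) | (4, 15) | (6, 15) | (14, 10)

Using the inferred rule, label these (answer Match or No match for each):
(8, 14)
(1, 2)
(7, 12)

No match, Match, No match

Every 'Match' example satisfies: |first − second| ≤ 3. None of the 'No match' examples do.
(8, 14) → |8−14| = 6 → No match. (1, 2) → |1−2| = 1 → Match. (7, 12) → |7−12| = 5 → No match.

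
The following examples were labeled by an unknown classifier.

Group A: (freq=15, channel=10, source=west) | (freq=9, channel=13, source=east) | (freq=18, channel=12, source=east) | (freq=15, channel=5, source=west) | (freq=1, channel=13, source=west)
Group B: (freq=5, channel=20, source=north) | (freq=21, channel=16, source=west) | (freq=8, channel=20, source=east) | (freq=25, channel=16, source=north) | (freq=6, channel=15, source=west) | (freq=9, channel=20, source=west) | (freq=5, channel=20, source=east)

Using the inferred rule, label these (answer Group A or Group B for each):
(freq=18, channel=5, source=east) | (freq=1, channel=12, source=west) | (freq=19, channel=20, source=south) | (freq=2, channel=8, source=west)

Group A, Group A, Group B, Group A

A rule that fits every label: channel ≤ 13 — true of each 'Group A' example, false of each 'Group B' one.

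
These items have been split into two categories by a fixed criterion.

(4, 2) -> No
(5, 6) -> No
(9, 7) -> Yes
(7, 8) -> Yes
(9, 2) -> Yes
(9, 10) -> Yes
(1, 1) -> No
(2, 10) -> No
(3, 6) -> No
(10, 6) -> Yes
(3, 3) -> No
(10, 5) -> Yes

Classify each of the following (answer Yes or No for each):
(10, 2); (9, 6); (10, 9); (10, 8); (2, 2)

Yes, Yes, Yes, Yes, No

The classifier is using: first ≥ 6.
(10, 2): Yes (first 10). (9, 6): Yes (first 9). (10, 9): Yes (first 10). (10, 8): Yes (first 10). (2, 2): No (first 2).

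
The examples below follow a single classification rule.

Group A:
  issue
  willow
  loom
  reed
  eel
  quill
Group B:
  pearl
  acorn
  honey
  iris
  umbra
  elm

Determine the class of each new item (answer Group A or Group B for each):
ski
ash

A rule that fits every label: has a double letter — true of each 'Group A' example, false of each 'Group B' one.
ski — no doubled letter, hence Group B. ash — no doubled letter, hence Group B.

Group B, Group B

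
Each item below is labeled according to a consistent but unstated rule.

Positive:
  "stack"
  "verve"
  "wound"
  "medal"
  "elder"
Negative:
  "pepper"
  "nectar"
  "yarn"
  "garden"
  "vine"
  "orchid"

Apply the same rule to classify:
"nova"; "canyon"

Negative, Negative

The pattern is that an item is 'Positive' exactly when: odd length.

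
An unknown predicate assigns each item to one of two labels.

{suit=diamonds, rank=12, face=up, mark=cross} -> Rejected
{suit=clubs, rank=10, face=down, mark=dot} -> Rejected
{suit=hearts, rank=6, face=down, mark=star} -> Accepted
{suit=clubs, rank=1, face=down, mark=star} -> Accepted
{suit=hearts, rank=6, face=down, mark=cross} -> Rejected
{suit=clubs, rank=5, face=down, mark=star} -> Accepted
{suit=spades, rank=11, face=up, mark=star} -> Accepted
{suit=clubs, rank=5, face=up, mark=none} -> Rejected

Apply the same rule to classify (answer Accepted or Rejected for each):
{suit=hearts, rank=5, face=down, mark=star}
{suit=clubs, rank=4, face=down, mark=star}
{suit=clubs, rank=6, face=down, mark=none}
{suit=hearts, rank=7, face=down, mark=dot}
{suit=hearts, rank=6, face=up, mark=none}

All 'Accepted' examples share one property — mark is star — and every 'Rejected' example lacks it.

Accepted, Accepted, Rejected, Rejected, Rejected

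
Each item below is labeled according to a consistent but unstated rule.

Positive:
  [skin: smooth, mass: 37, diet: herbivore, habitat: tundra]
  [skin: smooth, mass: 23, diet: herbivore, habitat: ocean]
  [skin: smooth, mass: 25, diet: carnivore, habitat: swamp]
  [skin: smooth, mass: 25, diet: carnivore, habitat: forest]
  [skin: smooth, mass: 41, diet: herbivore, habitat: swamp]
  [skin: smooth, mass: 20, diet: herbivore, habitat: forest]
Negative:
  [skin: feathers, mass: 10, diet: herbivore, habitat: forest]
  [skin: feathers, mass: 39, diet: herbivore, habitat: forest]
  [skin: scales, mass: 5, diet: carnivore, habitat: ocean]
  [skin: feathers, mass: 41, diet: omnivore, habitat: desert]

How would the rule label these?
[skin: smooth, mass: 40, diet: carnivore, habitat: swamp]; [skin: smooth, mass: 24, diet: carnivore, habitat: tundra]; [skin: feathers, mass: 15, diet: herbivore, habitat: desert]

Positive, Positive, Negative

The pattern is that an item is 'Positive' exactly when: skin is smooth.
Positive: [skin: smooth, mass: 40, diet: carnivore, habitat: swamp], since skin is smooth.
Positive: [skin: smooth, mass: 24, diet: carnivore, habitat: tundra], since skin is smooth.
Negative: [skin: feathers, mass: 15, diet: herbivore, habitat: desert], since skin is feathers.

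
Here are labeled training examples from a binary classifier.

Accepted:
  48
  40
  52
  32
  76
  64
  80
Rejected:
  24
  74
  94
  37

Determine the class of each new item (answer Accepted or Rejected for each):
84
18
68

All 'Accepted' examples share one property — multiple of 4 AND at least 32 — and every 'Rejected' example lacks it.
84: 84 = 4·21, 84 ≥ 32, has this property → Accepted. 18: 18 = 4·4 + 2, 18 < 32, does not satisfy this → Rejected. 68: 68 = 4·17, 68 ≥ 32, has this property → Accepted.

Accepted, Rejected, Accepted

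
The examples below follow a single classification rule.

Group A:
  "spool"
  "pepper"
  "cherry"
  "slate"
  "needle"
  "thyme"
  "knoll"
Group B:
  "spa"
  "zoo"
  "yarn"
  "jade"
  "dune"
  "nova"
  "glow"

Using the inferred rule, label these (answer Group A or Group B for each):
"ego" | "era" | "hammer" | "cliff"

Group B, Group B, Group A, Group A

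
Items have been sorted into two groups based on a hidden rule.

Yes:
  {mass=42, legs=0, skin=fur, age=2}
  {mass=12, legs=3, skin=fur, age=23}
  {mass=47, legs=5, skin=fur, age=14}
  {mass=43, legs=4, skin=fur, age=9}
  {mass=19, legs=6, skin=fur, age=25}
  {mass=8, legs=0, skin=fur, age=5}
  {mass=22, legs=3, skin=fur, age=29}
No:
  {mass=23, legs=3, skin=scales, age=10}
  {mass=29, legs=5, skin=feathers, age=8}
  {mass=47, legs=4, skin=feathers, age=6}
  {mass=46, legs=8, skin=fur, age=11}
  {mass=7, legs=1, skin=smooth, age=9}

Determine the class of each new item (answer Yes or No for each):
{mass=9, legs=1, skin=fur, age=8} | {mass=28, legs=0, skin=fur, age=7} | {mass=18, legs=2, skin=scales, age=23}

The common property of the 'Yes' items is: skin is fur AND legs ≤ 6. No 'No' item has it.
{mass=9, legs=1, skin=fur, age=8}: skin is fur, legs = 1, has this property → Yes.
{mass=28, legs=0, skin=fur, age=7}: skin is fur, legs = 0, has this property → Yes.
{mass=18, legs=2, skin=scales, age=23}: skin is scales, legs = 2, does not pass → No.

Yes, Yes, No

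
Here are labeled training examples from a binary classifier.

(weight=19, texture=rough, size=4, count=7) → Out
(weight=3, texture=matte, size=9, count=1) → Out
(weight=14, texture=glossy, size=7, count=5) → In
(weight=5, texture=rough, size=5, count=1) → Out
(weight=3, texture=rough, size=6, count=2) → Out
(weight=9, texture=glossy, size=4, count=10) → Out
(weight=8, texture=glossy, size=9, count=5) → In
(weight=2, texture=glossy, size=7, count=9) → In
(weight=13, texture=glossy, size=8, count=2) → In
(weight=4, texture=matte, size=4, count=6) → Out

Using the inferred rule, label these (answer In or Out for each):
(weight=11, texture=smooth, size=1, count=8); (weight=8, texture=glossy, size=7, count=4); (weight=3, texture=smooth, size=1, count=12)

The distinguishing property — texture is glossy AND size ≥ 5 — holds for all the 'In' cases and none of the 'Out' cases.
(weight=11, texture=smooth, size=1, count=8) → texture is smooth, size = 1 → Out.
(weight=8, texture=glossy, size=7, count=4) → texture is glossy, size = 7 → In.
(weight=3, texture=smooth, size=1, count=12) → texture is smooth, size = 1 → Out.

Out, In, Out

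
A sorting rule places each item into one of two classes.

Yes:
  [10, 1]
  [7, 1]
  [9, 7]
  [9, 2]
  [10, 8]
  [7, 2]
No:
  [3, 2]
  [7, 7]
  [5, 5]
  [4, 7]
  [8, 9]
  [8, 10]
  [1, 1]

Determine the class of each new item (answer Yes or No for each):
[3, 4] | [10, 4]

'Yes' ⟺ first > second AND sum ≥ 8.
[3, 4]: No (3 < 4, 3+4 = 7). [10, 4]: Yes (10 > 4, 10+4 = 14).

No, Yes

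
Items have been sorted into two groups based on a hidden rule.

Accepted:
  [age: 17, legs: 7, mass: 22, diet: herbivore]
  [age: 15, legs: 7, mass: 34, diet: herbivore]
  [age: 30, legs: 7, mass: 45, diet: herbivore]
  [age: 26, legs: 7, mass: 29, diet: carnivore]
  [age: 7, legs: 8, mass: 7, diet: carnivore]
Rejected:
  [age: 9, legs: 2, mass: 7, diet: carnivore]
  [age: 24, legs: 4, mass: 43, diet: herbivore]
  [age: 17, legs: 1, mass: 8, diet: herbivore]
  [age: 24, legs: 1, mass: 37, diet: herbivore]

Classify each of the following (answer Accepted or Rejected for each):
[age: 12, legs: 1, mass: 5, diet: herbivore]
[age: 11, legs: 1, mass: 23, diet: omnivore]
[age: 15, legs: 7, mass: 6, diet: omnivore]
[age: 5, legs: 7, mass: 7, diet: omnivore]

The rule appears to be: legs ≥ 7.
[age: 12, legs: 1, mass: 5, diet: herbivore] → legs = 1 → Rejected.
[age: 11, legs: 1, mass: 23, diet: omnivore] → legs = 1 → Rejected.
[age: 15, legs: 7, mass: 6, diet: omnivore] → legs = 7 → Accepted.
[age: 5, legs: 7, mass: 7, diet: omnivore] → legs = 7 → Accepted.

Rejected, Rejected, Accepted, Accepted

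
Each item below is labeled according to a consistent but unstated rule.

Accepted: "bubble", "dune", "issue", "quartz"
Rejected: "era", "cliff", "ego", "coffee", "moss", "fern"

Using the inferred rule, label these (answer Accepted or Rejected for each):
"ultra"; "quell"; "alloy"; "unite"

Accepted, Accepted, Rejected, Accepted

The pattern is that an item is 'Accepted' exactly when: contains 'u'.
"ultra": has 'u' — matches, so Accepted. "quell": has 'u' — matches, so Accepted. "alloy": no 'u' — does not fit, so Rejected. "unite": has 'u' — matches, so Accepted.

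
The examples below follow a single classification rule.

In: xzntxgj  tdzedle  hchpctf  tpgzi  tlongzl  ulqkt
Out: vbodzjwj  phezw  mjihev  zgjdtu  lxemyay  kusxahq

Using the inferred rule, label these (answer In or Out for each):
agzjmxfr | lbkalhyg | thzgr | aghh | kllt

The rule appears to be: odd length AND contains 't'.
agzjmxfr: Out (length 8, no 't'). lbkalhyg: Out (length 8, no 't'). thzgr: In (length 5, has 't'). aghh: Out (length 4, no 't'). kllt: Out (length 4, has 't').

Out, Out, In, Out, Out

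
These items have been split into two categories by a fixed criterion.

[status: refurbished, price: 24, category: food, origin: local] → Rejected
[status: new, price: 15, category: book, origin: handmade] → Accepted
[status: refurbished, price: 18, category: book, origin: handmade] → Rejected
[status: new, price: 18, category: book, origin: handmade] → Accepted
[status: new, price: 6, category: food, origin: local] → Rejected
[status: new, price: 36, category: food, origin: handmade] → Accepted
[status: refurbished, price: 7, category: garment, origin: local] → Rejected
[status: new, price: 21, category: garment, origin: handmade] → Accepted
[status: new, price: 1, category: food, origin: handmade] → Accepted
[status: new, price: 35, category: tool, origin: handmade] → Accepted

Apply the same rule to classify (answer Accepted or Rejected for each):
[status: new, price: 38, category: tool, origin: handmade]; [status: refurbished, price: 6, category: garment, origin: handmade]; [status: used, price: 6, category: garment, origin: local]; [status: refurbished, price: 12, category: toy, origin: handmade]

One predicate separates the groups cleanly: status is new AND origin is handmade.
[status: new, price: 38, category: tool, origin: handmade] — status is new, origin is handmade, hence Accepted.
[status: refurbished, price: 6, category: garment, origin: handmade] — status is refurbished, origin is handmade, hence Rejected.
[status: used, price: 6, category: garment, origin: local] — status is used, origin is local, hence Rejected.
[status: refurbished, price: 12, category: toy, origin: handmade] — status is refurbished, origin is handmade, hence Rejected.

Accepted, Rejected, Rejected, Rejected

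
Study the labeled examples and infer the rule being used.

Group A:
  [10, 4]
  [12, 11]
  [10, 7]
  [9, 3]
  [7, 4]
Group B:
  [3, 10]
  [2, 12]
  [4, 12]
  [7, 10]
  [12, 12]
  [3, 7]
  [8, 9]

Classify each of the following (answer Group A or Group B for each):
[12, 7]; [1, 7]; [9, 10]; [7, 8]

The simplest hypothesis consistent with all the labels is: first > second.
[12, 7] → 12 > 7 → Group A. [1, 7] → 1 < 7 → Group B. [9, 10] → 9 < 10 → Group B. [7, 8] → 7 < 8 → Group B.

Group A, Group B, Group B, Group B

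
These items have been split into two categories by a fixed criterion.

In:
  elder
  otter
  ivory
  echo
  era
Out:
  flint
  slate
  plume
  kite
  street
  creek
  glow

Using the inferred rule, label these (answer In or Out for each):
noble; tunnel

Out, Out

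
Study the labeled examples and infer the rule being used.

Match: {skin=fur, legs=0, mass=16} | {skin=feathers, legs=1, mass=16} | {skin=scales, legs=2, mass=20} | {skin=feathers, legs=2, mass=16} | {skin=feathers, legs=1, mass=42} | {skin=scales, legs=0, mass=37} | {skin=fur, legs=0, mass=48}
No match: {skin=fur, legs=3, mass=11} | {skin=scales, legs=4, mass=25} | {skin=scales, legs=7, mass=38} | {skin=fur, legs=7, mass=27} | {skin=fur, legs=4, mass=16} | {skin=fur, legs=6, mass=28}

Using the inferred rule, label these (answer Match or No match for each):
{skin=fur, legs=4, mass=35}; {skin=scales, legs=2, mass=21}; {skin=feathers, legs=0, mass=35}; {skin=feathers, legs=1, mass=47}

No match, Match, Match, Match

The simplest hypothesis consistent with all the labels is: legs ≤ 2.
No match: {skin=fur, legs=4, mass=35}, since legs = 4.
Match: {skin=scales, legs=2, mass=21}, since legs = 2.
Match: {skin=feathers, legs=0, mass=35}, since legs = 0.
Match: {skin=feathers, legs=1, mass=47}, since legs = 1.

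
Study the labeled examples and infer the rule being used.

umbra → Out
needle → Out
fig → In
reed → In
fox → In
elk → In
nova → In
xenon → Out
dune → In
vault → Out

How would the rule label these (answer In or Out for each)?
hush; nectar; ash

In, Out, In

The common property of the 'In' items is: length ≤ 4. No 'Out' item has it.
hush → length 4 → In.
nectar → length 6 → Out.
ash → length 3 → In.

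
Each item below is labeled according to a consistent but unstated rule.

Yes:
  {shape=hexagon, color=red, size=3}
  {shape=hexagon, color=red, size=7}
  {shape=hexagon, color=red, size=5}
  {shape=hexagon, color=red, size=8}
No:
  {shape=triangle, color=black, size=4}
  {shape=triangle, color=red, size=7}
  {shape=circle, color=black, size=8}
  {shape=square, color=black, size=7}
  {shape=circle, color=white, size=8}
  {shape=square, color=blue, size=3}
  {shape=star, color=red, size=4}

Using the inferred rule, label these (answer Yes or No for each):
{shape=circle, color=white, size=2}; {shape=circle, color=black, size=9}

All 'Yes' examples share one property — shape is hexagon — and every 'No' example lacks it.
{shape=circle, color=white, size=2}: shape is circle, does not satisfy this → No.
{shape=circle, color=black, size=9}: shape is circle, does not satisfy this → No.

No, No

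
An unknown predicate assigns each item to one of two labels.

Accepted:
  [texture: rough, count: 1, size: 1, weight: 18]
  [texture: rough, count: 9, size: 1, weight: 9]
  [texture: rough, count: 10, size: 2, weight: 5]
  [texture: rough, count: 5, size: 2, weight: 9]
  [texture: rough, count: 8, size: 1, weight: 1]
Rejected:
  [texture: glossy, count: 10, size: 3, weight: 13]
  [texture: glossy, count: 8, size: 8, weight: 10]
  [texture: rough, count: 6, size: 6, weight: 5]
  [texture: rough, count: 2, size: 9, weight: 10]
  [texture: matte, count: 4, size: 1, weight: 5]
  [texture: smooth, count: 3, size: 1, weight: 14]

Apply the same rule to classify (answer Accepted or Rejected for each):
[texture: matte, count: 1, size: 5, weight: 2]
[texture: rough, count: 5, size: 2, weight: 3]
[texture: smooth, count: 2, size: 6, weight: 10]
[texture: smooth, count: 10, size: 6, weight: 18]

Rejected, Accepted, Rejected, Rejected

Rule: texture is rough AND size ≤ 2. This holds for each 'Accepted' example and fails for each 'Rejected' one.
[texture: matte, count: 1, size: 5, weight: 2]: texture is matte, size = 5, doesn't match → Rejected. [texture: rough, count: 5, size: 2, weight: 3]: texture is rough, size = 2, has this property → Accepted. [texture: smooth, count: 2, size: 6, weight: 10]: texture is smooth, size = 6, doesn't match → Rejected. [texture: smooth, count: 10, size: 6, weight: 18]: texture is smooth, size = 6, doesn't match → Rejected.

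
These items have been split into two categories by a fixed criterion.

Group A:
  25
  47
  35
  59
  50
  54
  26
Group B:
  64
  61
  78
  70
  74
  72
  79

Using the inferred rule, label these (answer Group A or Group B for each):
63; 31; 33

The distinguishing property — at most 59 — holds for all the 'Group A' cases and none of the 'Group B' cases.

Group B, Group A, Group A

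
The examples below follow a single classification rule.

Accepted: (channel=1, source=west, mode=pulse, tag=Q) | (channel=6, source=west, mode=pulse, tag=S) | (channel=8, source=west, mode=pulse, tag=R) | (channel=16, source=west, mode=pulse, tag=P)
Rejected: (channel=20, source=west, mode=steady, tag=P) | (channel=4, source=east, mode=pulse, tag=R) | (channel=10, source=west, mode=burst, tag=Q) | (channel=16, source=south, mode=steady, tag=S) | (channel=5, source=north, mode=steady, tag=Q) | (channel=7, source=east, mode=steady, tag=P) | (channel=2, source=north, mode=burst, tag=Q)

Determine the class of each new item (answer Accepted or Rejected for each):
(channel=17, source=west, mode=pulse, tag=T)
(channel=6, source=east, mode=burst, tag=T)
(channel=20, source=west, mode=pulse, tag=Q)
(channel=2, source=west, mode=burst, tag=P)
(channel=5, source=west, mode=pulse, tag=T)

Accepted, Rejected, Accepted, Rejected, Accepted

Rule: mode is pulse AND source is west. This holds for each 'Accepted' example and fails for each 'Rejected' one.
(channel=17, source=west, mode=pulse, tag=T) — mode is pulse, source is west, hence Accepted. (channel=6, source=east, mode=burst, tag=T) — mode is burst, source is east, hence Rejected. (channel=20, source=west, mode=pulse, tag=Q) — mode is pulse, source is west, hence Accepted. (channel=2, source=west, mode=burst, tag=P) — mode is burst, source is west, hence Rejected. (channel=5, source=west, mode=pulse, tag=T) — mode is pulse, source is west, hence Accepted.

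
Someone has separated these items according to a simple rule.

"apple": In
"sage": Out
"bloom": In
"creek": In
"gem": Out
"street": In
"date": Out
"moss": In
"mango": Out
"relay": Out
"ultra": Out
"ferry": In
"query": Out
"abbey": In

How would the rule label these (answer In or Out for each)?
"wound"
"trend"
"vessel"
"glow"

Out, Out, In, Out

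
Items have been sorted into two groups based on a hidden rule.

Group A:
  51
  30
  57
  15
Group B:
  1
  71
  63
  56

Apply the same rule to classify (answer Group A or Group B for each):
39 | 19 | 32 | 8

All 'Group A' examples share one property — multiple of 3 AND at most 57 — and every 'Group B' example lacks it.
39: 39 = 3·13, 39 ≤ 57, qualifies → Group A. 19: 19 = 3·6 + 1, 19 ≤ 57, doesn't match → Group B. 32: 32 = 3·10 + 2, 32 ≤ 57, doesn't match → Group B. 8: 8 = 3·2 + 2, 8 ≤ 57, doesn't match → Group B.

Group A, Group B, Group B, Group B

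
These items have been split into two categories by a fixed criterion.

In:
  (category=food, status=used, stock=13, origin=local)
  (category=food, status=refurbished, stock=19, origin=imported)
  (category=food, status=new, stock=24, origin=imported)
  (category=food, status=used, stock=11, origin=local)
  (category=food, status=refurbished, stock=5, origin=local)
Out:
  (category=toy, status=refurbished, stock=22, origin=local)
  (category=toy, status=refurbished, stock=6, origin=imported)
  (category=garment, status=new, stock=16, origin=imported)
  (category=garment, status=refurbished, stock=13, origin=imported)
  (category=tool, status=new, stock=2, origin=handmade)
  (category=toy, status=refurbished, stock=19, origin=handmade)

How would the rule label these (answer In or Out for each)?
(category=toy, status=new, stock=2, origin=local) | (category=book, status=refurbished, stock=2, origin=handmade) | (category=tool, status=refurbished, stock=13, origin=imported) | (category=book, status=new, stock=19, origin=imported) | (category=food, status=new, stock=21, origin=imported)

Out, Out, Out, Out, In

One predicate separates the groups cleanly: category is food.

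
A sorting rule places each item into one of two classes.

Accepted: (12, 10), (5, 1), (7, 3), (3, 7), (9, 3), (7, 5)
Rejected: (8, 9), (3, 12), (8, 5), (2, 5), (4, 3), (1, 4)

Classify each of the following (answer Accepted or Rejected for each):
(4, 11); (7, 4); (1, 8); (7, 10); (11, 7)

Rejected, Rejected, Rejected, Rejected, Accepted

All 'Accepted' examples share one property — sum is even — and every 'Rejected' example lacks it.
(4, 11): 4+11 = 15 — doesn't qualify, so Rejected.
(7, 4): 7+4 = 11 — doesn't qualify, so Rejected.
(1, 8): 1+8 = 9 — doesn't qualify, so Rejected.
(7, 10): 7+10 = 17 — doesn't qualify, so Rejected.
(11, 7): 11+7 = 18 — qualifies, so Accepted.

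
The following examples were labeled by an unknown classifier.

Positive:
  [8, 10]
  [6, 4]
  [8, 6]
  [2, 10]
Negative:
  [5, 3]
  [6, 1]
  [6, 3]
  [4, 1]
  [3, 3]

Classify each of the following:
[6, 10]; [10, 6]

A rule that fits every label: second is even — true of each 'Positive' example, false of each 'Negative' one.
[6, 10] — second 10, hence Positive. [10, 6] — second 6, hence Positive.

Positive, Positive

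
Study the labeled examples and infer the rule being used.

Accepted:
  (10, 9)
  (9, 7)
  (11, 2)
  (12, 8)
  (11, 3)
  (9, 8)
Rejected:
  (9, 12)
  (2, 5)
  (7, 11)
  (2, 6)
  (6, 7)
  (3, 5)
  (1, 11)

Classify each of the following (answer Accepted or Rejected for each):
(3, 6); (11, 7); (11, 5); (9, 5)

The common property of the 'Accepted' items is: first > second. No 'Rejected' item has it.
(3, 6): 3 < 6, does not fit → Rejected.
(11, 7): 11 > 7, qualifies → Accepted.
(11, 5): 11 > 5, qualifies → Accepted.
(9, 5): 9 > 5, qualifies → Accepted.

Rejected, Accepted, Accepted, Accepted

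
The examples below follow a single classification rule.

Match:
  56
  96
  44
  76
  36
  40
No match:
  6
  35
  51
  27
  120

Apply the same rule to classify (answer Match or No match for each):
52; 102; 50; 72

Match, No match, No match, Match

'Match' ⟺ multiple of 4 AND at most 96.
52: 52 = 4·13, 52 ≤ 96, qualifies → Match.
102: 102 = 4·25 + 2, 102 > 96, fails the rule → No match.
50: 50 = 4·12 + 2, 50 ≤ 96, fails the rule → No match.
72: 72 = 4·18, 72 ≤ 96, qualifies → Match.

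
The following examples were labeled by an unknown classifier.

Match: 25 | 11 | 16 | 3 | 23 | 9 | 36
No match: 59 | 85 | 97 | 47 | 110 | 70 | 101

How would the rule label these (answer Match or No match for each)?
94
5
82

The common property of the 'Match' items is: at most 36. No 'No match' item has it.
94: No match (94 > 36).
5: Match (5 ≤ 36).
82: No match (82 > 36).

No match, Match, No match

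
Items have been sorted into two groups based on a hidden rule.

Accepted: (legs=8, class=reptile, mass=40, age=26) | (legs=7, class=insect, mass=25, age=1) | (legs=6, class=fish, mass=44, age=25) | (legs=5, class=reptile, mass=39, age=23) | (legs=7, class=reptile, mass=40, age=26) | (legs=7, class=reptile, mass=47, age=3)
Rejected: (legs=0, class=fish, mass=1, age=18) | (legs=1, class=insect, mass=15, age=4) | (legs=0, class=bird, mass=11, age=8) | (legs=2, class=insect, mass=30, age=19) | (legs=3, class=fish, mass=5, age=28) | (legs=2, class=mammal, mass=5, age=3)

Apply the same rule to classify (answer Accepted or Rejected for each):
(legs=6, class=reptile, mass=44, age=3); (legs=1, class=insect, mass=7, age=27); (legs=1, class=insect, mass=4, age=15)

Accepted, Rejected, Rejected

All 'Accepted' examples share one property — legs ≥ 5 — and every 'Rejected' example lacks it.
(legs=6, class=reptile, mass=44, age=3) → legs = 6 → Accepted. (legs=1, class=insect, mass=7, age=27) → legs = 1 → Rejected. (legs=1, class=insect, mass=4, age=15) → legs = 1 → Rejected.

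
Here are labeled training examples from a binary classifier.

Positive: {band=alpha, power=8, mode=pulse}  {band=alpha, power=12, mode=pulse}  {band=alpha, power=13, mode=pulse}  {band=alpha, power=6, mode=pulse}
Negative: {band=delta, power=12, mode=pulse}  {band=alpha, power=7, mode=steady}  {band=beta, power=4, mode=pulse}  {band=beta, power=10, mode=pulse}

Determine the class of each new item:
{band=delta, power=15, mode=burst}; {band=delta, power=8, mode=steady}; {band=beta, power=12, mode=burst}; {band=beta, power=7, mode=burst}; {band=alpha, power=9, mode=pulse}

The simplest hypothesis consistent with all the labels is: mode is pulse AND band is alpha.
Negative: {band=delta, power=15, mode=burst}, since mode is burst, band is delta. Negative: {band=delta, power=8, mode=steady}, since mode is steady, band is delta. Negative: {band=beta, power=12, mode=burst}, since mode is burst, band is beta. Negative: {band=beta, power=7, mode=burst}, since mode is burst, band is beta. Positive: {band=alpha, power=9, mode=pulse}, since mode is pulse, band is alpha.

Negative, Negative, Negative, Negative, Positive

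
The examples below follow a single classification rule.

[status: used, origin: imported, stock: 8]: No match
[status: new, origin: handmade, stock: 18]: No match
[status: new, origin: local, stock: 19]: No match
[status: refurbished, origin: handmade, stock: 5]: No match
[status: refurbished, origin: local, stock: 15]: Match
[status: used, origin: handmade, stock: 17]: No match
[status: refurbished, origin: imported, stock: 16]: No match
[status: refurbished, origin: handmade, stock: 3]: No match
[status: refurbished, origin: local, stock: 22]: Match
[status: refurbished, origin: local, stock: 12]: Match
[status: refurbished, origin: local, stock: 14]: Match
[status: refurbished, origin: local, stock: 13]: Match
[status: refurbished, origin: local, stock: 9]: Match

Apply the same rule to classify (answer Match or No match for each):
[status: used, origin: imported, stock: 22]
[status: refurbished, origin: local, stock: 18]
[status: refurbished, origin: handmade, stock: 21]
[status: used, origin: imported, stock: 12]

Rule: status is refurbished AND origin is local. This holds for each 'Match' example and fails for each 'No match' one.
[status: used, origin: imported, stock: 22]: status is used, origin is imported — fails this test, so No match. [status: refurbished, origin: local, stock: 18]: status is refurbished, origin is local — qualifies, so Match. [status: refurbished, origin: handmade, stock: 21]: status is refurbished, origin is handmade — fails this test, so No match. [status: used, origin: imported, stock: 12]: status is used, origin is imported — fails this test, so No match.

No match, Match, No match, No match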